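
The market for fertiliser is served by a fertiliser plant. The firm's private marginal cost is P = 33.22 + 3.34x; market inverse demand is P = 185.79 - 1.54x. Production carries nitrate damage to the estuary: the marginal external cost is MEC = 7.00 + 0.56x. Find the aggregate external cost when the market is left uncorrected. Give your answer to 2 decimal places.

492.54

Market equilibrium (private): 33.22 + 3.34x = 185.79 - 1.54x → x_m = 31.2643.
Total external cost = ∫₀^{x_m} (7.00 + 0.56x) dx = 7.00×31.2643 + ½×0.56×31.2643² = 492.5379.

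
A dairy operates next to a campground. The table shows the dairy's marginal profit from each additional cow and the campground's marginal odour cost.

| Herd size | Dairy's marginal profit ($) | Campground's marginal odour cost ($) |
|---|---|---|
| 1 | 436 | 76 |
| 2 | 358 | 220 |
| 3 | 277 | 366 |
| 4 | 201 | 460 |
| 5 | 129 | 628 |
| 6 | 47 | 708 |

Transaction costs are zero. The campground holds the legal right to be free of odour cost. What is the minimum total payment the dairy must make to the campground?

$296

Efficient level: marginal profit ≥ marginal odour cost through level 2, so k* = 2.
With the campground holding the right, the dairy must at least compensate total damage at k*: 76 + 220 = 296.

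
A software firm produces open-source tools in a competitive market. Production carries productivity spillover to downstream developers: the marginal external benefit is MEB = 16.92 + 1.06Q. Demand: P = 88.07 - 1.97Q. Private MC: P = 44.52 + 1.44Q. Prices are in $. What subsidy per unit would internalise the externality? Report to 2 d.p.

subsidy = $44.20 per unit

Social marginal cost = private MC − MEB = 27.60 + 0.38Q.
Set SMC = demand: 27.60 + 0.38Q = 88.07 - 1.97Q → Q* = 25.7319.
The Pigouvian subsidy equals MEB at Q*: 16.92 + 1.06×25.7319 = 44.1958.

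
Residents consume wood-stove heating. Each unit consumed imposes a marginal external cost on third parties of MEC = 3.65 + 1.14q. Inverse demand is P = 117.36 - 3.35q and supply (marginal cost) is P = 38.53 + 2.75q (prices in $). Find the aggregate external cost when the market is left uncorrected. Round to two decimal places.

$142.36

Market equilibrium (private): 38.53 + 2.75q = 117.36 - 3.35q → q_m = 12.9230.
Total external cost = ∫₀^{q_m} (3.65 + 1.14q) dq = 3.65×12.9230 + ½×1.14×12.9230² = 142.3612.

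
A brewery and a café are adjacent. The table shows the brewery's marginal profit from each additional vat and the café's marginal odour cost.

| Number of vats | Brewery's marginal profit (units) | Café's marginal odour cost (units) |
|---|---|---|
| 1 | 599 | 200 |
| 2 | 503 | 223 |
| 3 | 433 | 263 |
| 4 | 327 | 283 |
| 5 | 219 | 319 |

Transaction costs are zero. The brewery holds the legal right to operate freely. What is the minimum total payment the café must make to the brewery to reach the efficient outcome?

Left alone the brewery would choose level 5 (marginal profit stays positive).
Efficient level: k* = 4 (marginal profit ≥ marginal odour cost through 4).
The café must at least cover the brewery's forgone profit from cutting 5→4: 219 = 219.

219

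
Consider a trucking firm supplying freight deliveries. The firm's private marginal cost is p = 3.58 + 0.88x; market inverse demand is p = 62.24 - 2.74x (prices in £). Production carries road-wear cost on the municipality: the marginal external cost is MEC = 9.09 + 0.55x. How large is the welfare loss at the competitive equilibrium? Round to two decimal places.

DWL = £38.86

Market equilibrium (private): 3.58 + 0.88x = 62.24 - 2.74x → x_m = 16.2044.
Social marginal cost = private MC + MEC = 12.67 + 1.43x.
Set SMC = demand: 12.67 + 1.43x = 62.24 - 2.74x → x* = 11.8873.
The welfare-loss triangle has base |x_m − x*| and height MEC(x_m) (the vertical gap between SMC and demand is zero at x* and MEC at x_m).
DWL = ½ × 4.3171 × 18.0024 = 38.8591.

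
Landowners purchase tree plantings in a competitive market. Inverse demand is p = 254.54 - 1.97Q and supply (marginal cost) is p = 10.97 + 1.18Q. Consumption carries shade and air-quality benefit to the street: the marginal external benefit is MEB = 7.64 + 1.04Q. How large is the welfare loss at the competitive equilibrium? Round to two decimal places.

Market equilibrium (private): 10.97 + 1.18Q = 254.54 - 1.97Q → Q_m = 77.3238.
Social marginal benefit = demand + MEB = 262.18 - 0.93Q.
Set SMB = MC: 262.18 - 0.93Q = 10.97 + 1.18Q → Q* = 119.0569.
Between Q* and Q_m the wedge SMB − MC runs linearly from 0 to MEB(Q_m), so the loss is a triangle.
DWL = ½ × 41.7331 × 88.0568 = 1837.4416.

DWL = 1837.44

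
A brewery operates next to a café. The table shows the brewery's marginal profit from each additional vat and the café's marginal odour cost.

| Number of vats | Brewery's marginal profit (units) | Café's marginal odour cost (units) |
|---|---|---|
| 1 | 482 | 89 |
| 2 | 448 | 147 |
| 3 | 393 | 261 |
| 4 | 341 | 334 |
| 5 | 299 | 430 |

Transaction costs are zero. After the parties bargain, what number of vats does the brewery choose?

Bargaining reaches the level where marginal profit last exceeds marginal odour cost.
That holds through level 4 (341 ≥ 334) but not at 5 (299 < 430).

4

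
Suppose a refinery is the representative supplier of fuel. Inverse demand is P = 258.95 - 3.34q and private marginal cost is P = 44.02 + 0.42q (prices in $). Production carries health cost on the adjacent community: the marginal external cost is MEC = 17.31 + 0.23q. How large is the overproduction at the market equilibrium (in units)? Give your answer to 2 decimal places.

7.63 units

Market equilibrium (private): 44.02 + 0.42q = 258.95 - 3.34q → q_m = 57.1622.
Social marginal cost = private MC + MEC = 61.33 + 0.65q.
Set SMC = demand: 61.33 + 0.65q = 258.95 - 3.34q → q* = 49.5288.
Gap = |57.1622 − 49.5288| = 7.6334.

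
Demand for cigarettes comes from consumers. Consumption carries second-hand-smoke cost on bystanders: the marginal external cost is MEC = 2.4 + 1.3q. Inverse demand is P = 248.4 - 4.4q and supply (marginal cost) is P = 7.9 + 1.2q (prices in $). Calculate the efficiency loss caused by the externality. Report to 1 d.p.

DWL = $245.7

Market equilibrium (private): 7.9 + 1.2q = 248.4 - 4.4q → q_m = 42.9464.
Social marginal benefit = demand − MEC = 246.0 - 5.7q.
Set SMB = MC: 246.0 - 5.7q = 7.9 + 1.2q → q* = 34.5072.
The loss is the area between SMB and MC from q* to q_m; with linear curves that's a triangle of height MEC(q_m).
DWL = ½ × 8.4392 × 58.2304 = 245.7090.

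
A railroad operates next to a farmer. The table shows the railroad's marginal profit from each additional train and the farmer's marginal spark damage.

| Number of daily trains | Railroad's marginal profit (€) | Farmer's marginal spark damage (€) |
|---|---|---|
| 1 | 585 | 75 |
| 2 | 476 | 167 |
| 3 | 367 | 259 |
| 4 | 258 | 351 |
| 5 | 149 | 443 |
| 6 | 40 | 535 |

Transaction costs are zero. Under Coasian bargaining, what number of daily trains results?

3

Bargaining reaches the level where marginal profit last exceeds marginal spark damage.
That holds through level 3 (367 ≥ 259) but not at 4 (258 < 351).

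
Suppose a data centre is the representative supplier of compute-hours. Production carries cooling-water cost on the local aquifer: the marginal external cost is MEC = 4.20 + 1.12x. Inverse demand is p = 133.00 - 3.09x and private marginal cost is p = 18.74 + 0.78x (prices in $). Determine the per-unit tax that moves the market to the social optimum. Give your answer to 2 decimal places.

Social marginal cost = private MC + MEC = 22.94 + 1.90x.
Set SMC = demand: 22.94 + 1.90x = 133.00 - 3.09x → x* = 22.0561.
The Pigouvian tax equals MEC at x*: 4.20 + 1.12×22.0561 = 28.9028.

tax = $28.90 per unit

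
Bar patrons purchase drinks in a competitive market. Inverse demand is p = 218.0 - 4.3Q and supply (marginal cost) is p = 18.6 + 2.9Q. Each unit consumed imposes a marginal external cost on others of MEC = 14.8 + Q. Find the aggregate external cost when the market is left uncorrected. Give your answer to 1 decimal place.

793.4

Market equilibrium (private): 18.6 + 2.9Q = 218.0 - 4.3Q → Q_m = 27.6944.
Total external cost = ∫₀^{Q_m} (14.8 + 1.0Q) dQ = 14.8×27.6944 + ½×1.0×27.6944² = 793.3670.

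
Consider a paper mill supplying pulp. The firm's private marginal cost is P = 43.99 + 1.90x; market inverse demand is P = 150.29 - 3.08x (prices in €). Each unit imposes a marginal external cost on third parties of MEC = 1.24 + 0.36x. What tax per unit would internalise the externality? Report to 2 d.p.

tax = €8.32 per unit

Social marginal cost = private MC + MEC = 45.23 + 2.26x.
Set SMC = demand: 45.23 + 2.26x = 150.29 - 3.08x → x* = 19.6742.
The Pigouvian tax equals MEC at x*: 1.24 + 0.36×19.6742 = 8.3227.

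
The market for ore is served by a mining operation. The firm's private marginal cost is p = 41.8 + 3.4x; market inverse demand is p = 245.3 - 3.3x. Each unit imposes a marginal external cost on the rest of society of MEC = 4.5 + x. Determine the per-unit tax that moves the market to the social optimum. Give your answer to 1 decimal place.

tax = 30.3 per unit

Social marginal cost = private MC + MEC = 46.3 + 4.4x.
Set SMC = demand: 46.3 + 4.4x = 245.3 - 3.3x → x* = 25.8442.
The Pigouvian tax equals MEC at x*: 4.5 + 1.0×25.8442 = 30.3442.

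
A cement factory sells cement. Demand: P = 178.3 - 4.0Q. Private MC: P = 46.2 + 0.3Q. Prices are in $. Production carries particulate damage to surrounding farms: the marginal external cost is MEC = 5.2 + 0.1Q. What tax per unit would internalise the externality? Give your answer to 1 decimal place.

tax = $8.1 per unit

Social marginal cost = private MC + MEC = 51.4 + 0.4Q.
Set SMC = demand: 51.4 + 0.4Q = 178.3 - 4.0Q → Q* = 28.8409.
The Pigouvian tax equals MEC at Q*: 5.2 + 0.1×28.8409 = 8.0841.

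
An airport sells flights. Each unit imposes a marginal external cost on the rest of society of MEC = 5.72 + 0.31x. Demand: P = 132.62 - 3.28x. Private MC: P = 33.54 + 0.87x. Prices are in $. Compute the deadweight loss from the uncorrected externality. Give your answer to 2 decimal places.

DWL = $19.30

Market equilibrium (private): 33.54 + 0.87x = 132.62 - 3.28x → x_m = 23.8747.
Social marginal cost = private MC + MEC = 39.26 + 1.18x.
Set SMC = demand: 39.26 + 1.18x = 132.62 - 3.28x → x* = 20.9327.
The loss is the area between SMC and demand from x* to x_m; with linear curves that's a triangle of height MEC(x_m).
DWL = ½ × 2.9420 × 13.1212 = 19.3013.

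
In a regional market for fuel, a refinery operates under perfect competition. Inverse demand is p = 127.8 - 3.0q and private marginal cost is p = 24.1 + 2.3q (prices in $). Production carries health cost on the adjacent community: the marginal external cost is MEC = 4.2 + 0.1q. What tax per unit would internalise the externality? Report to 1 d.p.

Social marginal cost = private MC + MEC = 28.3 + 2.4q.
Set SMC = demand: 28.3 + 2.4q = 127.8 - 3.0q → q* = 18.4259.
The Pigouvian tax equals MEC at q*: 4.2 + 0.1×18.4259 = 6.0426.

tax = $6.0 per unit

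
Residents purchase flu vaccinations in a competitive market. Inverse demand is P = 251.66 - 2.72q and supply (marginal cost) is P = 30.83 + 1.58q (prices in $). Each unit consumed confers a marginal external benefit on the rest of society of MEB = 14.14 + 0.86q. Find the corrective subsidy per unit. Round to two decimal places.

Social marginal benefit = demand + MEB = 265.80 - 1.86q.
Set SMB = MC: 265.80 - 1.86q = 30.83 + 1.58q → q* = 68.3052.
The Pigouvian subsidy equals MEB at q*: 14.14 + 0.86×68.3052 = 72.8825.

subsidy = $72.88 per unit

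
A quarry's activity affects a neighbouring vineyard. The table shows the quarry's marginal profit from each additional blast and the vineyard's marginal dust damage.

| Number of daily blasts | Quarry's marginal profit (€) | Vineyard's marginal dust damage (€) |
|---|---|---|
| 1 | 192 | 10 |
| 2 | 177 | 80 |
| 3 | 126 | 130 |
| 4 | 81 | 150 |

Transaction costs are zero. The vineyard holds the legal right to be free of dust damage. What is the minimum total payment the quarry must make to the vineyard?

Efficient level: marginal profit ≥ marginal dust damage through level 2, so k* = 2.
With the vineyard holding the right, the quarry must at least compensate total damage at k*: 10 + 80 = 90.

€90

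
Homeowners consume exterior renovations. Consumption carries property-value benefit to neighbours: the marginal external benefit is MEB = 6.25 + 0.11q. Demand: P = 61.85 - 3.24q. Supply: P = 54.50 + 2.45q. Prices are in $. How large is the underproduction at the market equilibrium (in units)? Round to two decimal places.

1.15 units

Market equilibrium (private): 54.50 + 2.45q = 61.85 - 3.24q → q_m = 1.2917.
Social marginal benefit = demand + MEB = 68.10 - 3.13q.
Set SMB = MC: 68.10 - 3.13q = 54.50 + 2.45q → q* = 2.4373.
Gap = |1.2917 − 2.4373| = 1.1456.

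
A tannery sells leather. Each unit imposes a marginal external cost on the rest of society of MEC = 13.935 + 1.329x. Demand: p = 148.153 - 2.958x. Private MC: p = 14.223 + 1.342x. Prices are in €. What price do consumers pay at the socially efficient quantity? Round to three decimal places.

Social marginal cost = private MC + MEC = 28.158 + 2.671x.
Set SMC = demand: 28.158 + 2.671x = 148.153 - 2.958x → x* = 21.3173.
Consumer price on the demand curve at x*: 148.153 − 2.958×21.3173 = 85.0964.

P = €85.096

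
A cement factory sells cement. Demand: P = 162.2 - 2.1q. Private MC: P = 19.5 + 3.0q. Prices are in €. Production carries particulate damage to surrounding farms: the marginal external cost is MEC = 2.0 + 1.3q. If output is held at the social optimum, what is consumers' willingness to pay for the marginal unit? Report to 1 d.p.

P = €116.0

Social marginal cost = private MC + MEC = 21.5 + 4.3q.
Set SMC = demand: 21.5 + 4.3q = 162.2 - 2.1q → q* = 21.9844.
Consumer price on the demand curve at q*: 162.2 − 2.1×21.9844 = 116.0328.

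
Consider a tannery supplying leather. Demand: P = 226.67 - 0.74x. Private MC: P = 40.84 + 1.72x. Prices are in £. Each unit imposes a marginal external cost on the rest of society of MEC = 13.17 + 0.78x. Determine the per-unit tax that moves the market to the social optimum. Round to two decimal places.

Social marginal cost = private MC + MEC = 54.01 + 2.50x.
Set SMC = demand: 54.01 + 2.50x = 226.67 - 0.74x → x* = 53.2901.
The Pigouvian tax equals MEC at x*: 13.17 + 0.78×53.2901 = 54.7363.

tax = £54.74 per unit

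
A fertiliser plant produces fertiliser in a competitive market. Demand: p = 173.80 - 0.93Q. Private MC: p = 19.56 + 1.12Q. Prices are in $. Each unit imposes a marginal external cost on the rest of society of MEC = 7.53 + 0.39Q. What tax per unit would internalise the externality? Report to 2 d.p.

tax = $30.98 per unit

Social marginal cost = private MC + MEC = 27.09 + 1.51Q.
Set SMC = demand: 27.09 + 1.51Q = 173.80 - 0.93Q → Q* = 60.1270.
The Pigouvian tax equals MEC at Q*: 7.53 + 0.39×60.1270 = 30.9795.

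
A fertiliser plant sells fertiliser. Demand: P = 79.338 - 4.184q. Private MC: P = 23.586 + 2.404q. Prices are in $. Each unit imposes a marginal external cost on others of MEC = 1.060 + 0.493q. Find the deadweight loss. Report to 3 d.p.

DWL = $1.933

Market equilibrium (private): 23.586 + 2.404q = 79.338 - 4.184q → q_m = 8.4627.
Social marginal cost = private MC + MEC = 24.646 + 2.897q.
Set SMC = demand: 24.646 + 2.897q = 79.338 - 4.184q → q* = 7.7238.
Between q* and q_m the wedge SMC − demand runs linearly from 0 to MEC(q_m), so the loss is a triangle.
DWL = ½ × 0.7389 × 5.2321 = 1.9330.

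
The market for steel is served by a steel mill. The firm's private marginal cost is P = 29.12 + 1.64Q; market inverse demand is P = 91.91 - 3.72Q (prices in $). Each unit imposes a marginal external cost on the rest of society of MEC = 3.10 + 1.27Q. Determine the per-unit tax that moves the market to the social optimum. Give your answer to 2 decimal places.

Social marginal cost = private MC + MEC = 32.22 + 2.91Q.
Set SMC = demand: 32.22 + 2.91Q = 91.91 - 3.72Q → Q* = 9.0030.
The Pigouvian tax equals MEC at Q*: 3.10 + 1.27×9.0030 = 14.5338.

tax = $14.53 per unit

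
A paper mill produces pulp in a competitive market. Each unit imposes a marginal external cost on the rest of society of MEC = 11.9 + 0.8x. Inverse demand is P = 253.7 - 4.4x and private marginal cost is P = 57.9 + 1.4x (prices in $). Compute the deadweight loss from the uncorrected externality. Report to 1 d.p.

Market equilibrium (private): 57.9 + 1.4x = 253.7 - 4.4x → x_m = 33.7586.
Social marginal cost = private MC + MEC = 69.8 + 2.2x.
Set SMC = demand: 69.8 + 2.2x = 253.7 - 4.4x → x* = 27.8636.
Between x* and x_m the wedge SMC − demand runs linearly from 0 to MEC(x_m), so the loss is a triangle.
DWL = ½ × 5.8950 × 38.9069 = 114.6781.

DWL = $114.7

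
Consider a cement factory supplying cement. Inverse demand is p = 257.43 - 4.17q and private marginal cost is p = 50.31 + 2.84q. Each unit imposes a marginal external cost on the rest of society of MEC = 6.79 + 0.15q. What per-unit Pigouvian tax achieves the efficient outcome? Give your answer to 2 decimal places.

tax = 10.99 per unit

Social marginal cost = private MC + MEC = 57.10 + 2.99q.
Set SMC = demand: 57.10 + 2.99q = 257.43 - 4.17q → q* = 27.9791.
The Pigouvian tax equals MEC at q*: 6.79 + 0.15×27.9791 = 10.9869.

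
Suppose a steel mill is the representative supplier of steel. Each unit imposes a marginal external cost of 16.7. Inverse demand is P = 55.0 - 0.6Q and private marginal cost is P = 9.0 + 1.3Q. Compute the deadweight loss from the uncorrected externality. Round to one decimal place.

DWL = 73.4

Market equilibrium (private): 9.0 + 1.3Q = 55.0 - 0.6Q → Q_m = 24.2105.
Social marginal cost = private MC + MEC = 25.7 + 1.3Q.
Set SMC = demand: 25.7 + 1.3Q = 55.0 - 0.6Q → Q* = 15.4211.
Between Q* and Q_m the wedge SMC − demand runs linearly from 0 to MEC(Q_m), so the loss is a triangle.
DWL = ½ × 8.7894 × 16.7000 = 73.3915.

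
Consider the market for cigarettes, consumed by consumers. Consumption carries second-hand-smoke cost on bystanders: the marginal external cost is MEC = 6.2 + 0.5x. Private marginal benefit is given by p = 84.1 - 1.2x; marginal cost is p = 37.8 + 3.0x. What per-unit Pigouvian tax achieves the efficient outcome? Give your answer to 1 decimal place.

Social marginal benefit = demand − MEC = 77.9 - 1.7x.
Set SMB = MC: 77.9 - 1.7x = 37.8 + 3.0x → x* = 8.5319.
The Pigouvian tax equals MEC at x*: 6.2 + 0.5×8.5319 = 10.4660.

tax = 10.5 per unit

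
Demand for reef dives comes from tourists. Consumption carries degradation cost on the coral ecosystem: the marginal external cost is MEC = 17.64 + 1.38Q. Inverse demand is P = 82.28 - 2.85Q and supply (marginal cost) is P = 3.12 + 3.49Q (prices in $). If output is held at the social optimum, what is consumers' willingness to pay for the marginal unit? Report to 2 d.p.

Social marginal benefit = demand − MEC = 64.64 - 4.23Q.
Set SMB = MC: 64.64 - 4.23Q = 3.12 + 3.49Q → Q* = 7.9689.
Consumer price on the demand curve at Q*: 82.28 − 2.85×7.9689 = 59.5686.

P = $59.57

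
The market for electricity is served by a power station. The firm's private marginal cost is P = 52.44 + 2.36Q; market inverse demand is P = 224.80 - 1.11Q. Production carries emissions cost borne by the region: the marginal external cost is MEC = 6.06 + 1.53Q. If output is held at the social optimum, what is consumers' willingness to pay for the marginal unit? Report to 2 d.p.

Social marginal cost = private MC + MEC = 58.50 + 3.89Q.
Set SMC = demand: 58.50 + 3.89Q = 224.80 - 1.11Q → Q* = 33.2600.
Consumer price on the demand curve at Q*: 224.80 − 1.11×33.2600 = 187.8814.

P = 187.88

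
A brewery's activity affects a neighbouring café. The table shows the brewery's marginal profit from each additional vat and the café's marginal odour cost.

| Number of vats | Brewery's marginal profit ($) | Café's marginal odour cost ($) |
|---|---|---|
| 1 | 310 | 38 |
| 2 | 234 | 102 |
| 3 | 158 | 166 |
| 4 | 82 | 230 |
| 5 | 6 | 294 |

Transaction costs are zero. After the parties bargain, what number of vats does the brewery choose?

2

Bargaining reaches the level where marginal profit last exceeds marginal odour cost.
That holds through level 2 (234 ≥ 102) but not at 3 (158 < 166).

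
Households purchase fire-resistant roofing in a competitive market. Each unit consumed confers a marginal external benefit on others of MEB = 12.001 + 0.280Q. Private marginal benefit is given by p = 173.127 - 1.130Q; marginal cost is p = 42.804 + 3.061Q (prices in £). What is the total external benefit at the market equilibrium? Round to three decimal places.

Market equilibrium (private): 42.804 + 3.061Q = 173.127 - 1.130Q → Q_m = 31.0959.
Total external benefit = ∫₀^{Q_m} (12.001 + 0.280Q) dQ = 12.001×31.0959 + ½×0.280×31.0959² = 508.5556.

£508.556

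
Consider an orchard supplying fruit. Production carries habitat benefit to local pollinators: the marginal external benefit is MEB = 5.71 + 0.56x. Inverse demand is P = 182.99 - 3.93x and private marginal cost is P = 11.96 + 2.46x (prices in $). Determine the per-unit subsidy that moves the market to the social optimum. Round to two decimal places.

subsidy = $22.69 per unit

Social marginal cost = private MC − MEB = 6.25 + 1.90x.
Set SMC = demand: 6.25 + 1.90x = 182.99 - 3.93x → x* = 30.3156.
The Pigouvian subsidy equals MEB at x*: 5.71 + 0.56×30.3156 = 22.6867.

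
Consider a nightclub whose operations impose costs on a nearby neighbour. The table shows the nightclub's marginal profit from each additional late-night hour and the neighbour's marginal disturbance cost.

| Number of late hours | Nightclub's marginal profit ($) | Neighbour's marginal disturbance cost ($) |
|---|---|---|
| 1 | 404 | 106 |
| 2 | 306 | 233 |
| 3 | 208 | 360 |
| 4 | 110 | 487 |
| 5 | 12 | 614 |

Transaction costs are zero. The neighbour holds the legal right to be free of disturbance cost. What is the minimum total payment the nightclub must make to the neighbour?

Efficient level: marginal profit ≥ marginal disturbance cost through level 2, so k* = 2.
With the neighbour holding the right, the nightclub must at least compensate total damage at k*: 106 + 233 = 339.

$339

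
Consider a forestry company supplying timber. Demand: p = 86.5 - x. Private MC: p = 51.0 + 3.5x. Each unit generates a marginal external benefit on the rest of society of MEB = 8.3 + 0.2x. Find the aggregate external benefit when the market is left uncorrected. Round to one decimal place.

71.7

Market equilibrium (private): 51.0 + 3.5x = 86.5 - x → x_m = 7.8889.
Total external benefit = ∫₀^{x_m} (8.3 + 0.2x) dx = 8.3×7.8889 + ½×0.2×7.8889² = 71.7013.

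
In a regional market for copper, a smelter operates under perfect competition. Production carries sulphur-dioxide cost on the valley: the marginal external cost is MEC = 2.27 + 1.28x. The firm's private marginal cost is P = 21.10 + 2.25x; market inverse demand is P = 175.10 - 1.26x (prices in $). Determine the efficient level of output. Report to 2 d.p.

x* = 31.68

Social marginal cost = private MC + MEC = 23.37 + 3.53x.
Set SMC = demand: 23.37 + 3.53x = 175.10 - 1.26x → x* = 31.6764.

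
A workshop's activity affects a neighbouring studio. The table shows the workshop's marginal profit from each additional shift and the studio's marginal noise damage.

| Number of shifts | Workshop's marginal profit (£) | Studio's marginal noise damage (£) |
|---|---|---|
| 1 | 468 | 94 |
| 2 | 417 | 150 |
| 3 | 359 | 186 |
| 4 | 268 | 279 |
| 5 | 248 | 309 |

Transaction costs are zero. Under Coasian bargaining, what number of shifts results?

Bargaining reaches the level where marginal profit last exceeds marginal noise damage.
That holds through level 3 (359 ≥ 186) but not at 4 (268 < 279).

3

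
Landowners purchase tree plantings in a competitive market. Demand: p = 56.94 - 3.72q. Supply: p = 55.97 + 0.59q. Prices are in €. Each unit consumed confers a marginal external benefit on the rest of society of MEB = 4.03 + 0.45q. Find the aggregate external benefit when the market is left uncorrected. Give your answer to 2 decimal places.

Market equilibrium (private): 55.97 + 0.59q = 56.94 - 3.72q → q_m = 0.2251.
Total external benefit = ∫₀^{q_m} (4.03 + 0.45q) dq = 4.03×0.2251 + ½×0.45×0.2251² = 0.9186.

€0.92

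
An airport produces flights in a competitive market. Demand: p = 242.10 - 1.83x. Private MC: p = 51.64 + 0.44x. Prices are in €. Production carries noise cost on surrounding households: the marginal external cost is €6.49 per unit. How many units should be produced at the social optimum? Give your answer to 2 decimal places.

Social marginal cost = private MC + MEC = 58.13 + 0.44x.
Set SMC = demand: 58.13 + 0.44x = 242.10 - 1.83x → x* = 81.0441.

x* = 81.04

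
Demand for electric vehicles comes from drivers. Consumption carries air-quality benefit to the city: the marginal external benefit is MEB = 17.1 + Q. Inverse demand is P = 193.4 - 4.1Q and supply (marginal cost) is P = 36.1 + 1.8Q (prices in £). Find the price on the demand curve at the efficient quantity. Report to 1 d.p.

Social marginal benefit = demand + MEB = 210.5 - 3.1Q.
Set SMB = MC: 210.5 - 3.1Q = 36.1 + 1.8Q → Q* = 35.5918.
Consumer price on the demand curve at Q*: 193.4 − 4.1×35.5918 = 47.4736.

P = £47.5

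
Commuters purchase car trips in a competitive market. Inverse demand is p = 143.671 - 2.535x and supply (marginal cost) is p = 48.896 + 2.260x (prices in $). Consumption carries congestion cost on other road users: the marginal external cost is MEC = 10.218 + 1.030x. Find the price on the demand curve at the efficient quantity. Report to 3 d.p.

P = $106.872

Social marginal benefit = demand − MEC = 133.453 - 3.565x.
Set SMB = MC: 133.453 - 3.565x = 48.896 + 2.260x → x* = 14.5162.
Consumer price on the demand curve at x*: 143.671 − 2.535×14.5162 = 106.8724.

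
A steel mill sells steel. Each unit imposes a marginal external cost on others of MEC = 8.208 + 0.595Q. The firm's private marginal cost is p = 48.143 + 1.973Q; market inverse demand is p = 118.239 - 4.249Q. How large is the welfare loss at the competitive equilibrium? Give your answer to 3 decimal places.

Market equilibrium (private): 48.143 + 1.973Q = 118.239 - 4.249Q → Q_m = 11.2658.
Social marginal cost = private MC + MEC = 56.351 + 2.568Q.
Set SMC = demand: 56.351 + 2.568Q = 118.239 - 4.249Q → Q* = 9.0785.
Between Q* and Q_m the wedge SMC − demand runs linearly from 0 to MEC(Q_m), so the loss is a triangle.
DWL = ½ × 2.1873 × 14.9112 = 16.3076.

DWL = 16.308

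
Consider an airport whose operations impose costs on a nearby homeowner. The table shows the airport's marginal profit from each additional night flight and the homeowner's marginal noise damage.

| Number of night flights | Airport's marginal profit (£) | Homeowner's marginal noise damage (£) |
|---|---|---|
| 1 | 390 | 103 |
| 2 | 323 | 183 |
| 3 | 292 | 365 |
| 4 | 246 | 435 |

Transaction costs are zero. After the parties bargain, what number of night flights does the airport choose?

Bargaining reaches the level where marginal profit last exceeds marginal noise damage.
That holds through level 2 (323 ≥ 183) but not at 3 (292 < 365).

2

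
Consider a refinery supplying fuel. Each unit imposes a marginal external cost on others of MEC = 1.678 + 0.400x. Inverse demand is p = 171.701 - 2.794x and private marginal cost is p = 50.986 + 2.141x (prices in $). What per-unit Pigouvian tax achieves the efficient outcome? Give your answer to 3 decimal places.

Social marginal cost = private MC + MEC = 52.664 + 2.541x.
Set SMC = demand: 52.664 + 2.541x = 171.701 - 2.794x → x* = 22.3125.
The Pigouvian tax equals MEC at x*: 1.678 + 0.400×22.3125 = 10.6030.

tax = $10.603 per unit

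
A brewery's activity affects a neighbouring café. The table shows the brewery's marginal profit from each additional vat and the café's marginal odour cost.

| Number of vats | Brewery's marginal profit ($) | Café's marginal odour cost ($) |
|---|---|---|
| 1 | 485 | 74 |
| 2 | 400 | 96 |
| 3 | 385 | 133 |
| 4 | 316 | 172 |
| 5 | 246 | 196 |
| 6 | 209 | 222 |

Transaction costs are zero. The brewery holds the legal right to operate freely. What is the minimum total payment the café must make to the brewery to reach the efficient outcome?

Left alone the brewery would choose level 6 (marginal profit stays positive).
Efficient level: k* = 5 (marginal profit ≥ marginal odour cost through 5).
The café must at least cover the brewery's forgone profit from cutting 6→5: 209 = 209.

$209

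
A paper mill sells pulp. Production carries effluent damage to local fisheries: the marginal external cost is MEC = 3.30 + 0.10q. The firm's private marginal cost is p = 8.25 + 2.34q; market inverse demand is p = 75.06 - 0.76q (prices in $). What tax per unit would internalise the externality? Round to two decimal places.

tax = $5.28 per unit

Social marginal cost = private MC + MEC = 11.55 + 2.44q.
Set SMC = demand: 11.55 + 2.44q = 75.06 - 0.76q → q* = 19.8469.
The Pigouvian tax equals MEC at q*: 3.30 + 0.10×19.8469 = 5.2847.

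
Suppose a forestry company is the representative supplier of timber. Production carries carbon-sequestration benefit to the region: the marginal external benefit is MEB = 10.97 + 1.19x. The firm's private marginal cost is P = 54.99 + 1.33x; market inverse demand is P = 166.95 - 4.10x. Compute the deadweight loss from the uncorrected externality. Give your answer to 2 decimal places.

DWL = 148.67

Market equilibrium (private): 54.99 + 1.33x = 166.95 - 4.10x → x_m = 20.6188.
Social marginal cost = private MC − MEB = 44.02 + 0.14x.
Set SMC = demand: 44.02 + 0.14x = 166.95 - 4.10x → x* = 28.9929.
Between x* and x_m the wedge demand − SMC runs linearly from 0 to MEB(x_m), so the loss is a triangle.
DWL = ½ × 8.3741 × 35.5064 = 148.6671.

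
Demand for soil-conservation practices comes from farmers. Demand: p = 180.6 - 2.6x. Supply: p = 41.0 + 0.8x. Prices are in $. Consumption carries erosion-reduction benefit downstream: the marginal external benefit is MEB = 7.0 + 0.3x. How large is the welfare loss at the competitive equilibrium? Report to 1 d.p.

DWL = $60.2

Market equilibrium (private): 41.0 + 0.8x = 180.6 - 2.6x → x_m = 41.0588.
Social marginal benefit = demand + MEB = 187.6 - 2.3x.
Set SMB = MC: 187.6 - 2.3x = 41.0 + 0.8x → x* = 47.2903.
The loss is the area between SMB and MC from x* to x_m; with linear curves that's a triangle of height MEB(x_m).
DWL = ½ × 6.2315 × 19.3176 = 60.1888.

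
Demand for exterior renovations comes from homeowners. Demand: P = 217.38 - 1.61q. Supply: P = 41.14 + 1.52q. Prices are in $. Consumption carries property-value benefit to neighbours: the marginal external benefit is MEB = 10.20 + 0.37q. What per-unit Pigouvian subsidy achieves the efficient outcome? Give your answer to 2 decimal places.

subsidy = $35.19 per unit

Social marginal benefit = demand + MEB = 227.58 - 1.24q.
Set SMB = MC: 227.58 - 1.24q = 41.14 + 1.52q → q* = 67.5507.
The Pigouvian subsidy equals MEB at q*: 10.20 + 0.37×67.5507 = 35.1938.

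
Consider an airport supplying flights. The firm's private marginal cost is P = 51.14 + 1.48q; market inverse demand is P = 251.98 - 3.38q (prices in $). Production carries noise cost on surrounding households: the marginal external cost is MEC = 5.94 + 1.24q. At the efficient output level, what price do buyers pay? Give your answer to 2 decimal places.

Social marginal cost = private MC + MEC = 57.08 + 2.72q.
Set SMC = demand: 57.08 + 2.72q = 251.98 - 3.38q → q* = 31.9508.
Consumer price on the demand curve at q*: 251.98 − 3.38×31.9508 = 143.9863.

P = $143.99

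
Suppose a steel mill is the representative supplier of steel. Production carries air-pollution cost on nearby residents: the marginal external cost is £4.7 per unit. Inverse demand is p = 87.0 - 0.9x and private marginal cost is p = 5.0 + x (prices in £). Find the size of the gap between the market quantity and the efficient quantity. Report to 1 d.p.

Market equilibrium (private): 5.0 + x = 87.0 - 0.9x → x_m = 43.1579.
Social marginal cost = private MC + MEC = 9.7 + x.
Set SMC = demand: 9.7 + x = 87.0 - 0.9x → x* = 40.6842.
Gap = |43.1579 − 40.6842| = 2.4737.

2.5 units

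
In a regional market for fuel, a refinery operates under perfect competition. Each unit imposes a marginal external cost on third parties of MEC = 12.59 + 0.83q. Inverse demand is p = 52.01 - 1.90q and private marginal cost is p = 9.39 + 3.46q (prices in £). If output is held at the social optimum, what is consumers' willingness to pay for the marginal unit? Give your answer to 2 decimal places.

Social marginal cost = private MC + MEC = 21.98 + 4.29q.
Set SMC = demand: 21.98 + 4.29q = 52.01 - 1.90q → q* = 4.8514.
Consumer price on the demand curve at q*: 52.01 − 1.90×4.8514 = 42.7923.

P = £42.79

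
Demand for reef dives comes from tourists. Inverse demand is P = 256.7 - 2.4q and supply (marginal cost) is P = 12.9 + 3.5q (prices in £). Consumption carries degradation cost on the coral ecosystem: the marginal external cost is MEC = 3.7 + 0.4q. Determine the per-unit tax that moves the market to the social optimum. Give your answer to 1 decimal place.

tax = £18.9 per unit

Social marginal benefit = demand − MEC = 253.0 - 2.8q.
Set SMB = MC: 253.0 - 2.8q = 12.9 + 3.5q → q* = 38.1111.
The Pigouvian tax equals MEC at q*: 3.7 + 0.4×38.1111 = 18.9444.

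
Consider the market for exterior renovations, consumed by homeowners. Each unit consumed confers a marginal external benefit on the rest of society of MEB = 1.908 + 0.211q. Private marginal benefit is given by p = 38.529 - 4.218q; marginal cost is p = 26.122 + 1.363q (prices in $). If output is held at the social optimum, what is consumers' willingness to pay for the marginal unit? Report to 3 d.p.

P = $27.285

Social marginal benefit = demand + MEB = 40.437 - 4.007q.
Set SMB = MC: 40.437 - 4.007q = 26.122 + 1.363q → q* = 2.6657.
Consumer price on the demand curve at q*: 38.529 − 4.218×2.6657 = 27.2851.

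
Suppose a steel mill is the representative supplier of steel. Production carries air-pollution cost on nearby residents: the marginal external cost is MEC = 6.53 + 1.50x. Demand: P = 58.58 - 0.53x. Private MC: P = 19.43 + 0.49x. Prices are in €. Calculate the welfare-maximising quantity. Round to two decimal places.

x* = 12.94

Social marginal cost = private MC + MEC = 25.96 + 1.99x.
Set SMC = demand: 25.96 + 1.99x = 58.58 - 0.53x → x* = 12.9444.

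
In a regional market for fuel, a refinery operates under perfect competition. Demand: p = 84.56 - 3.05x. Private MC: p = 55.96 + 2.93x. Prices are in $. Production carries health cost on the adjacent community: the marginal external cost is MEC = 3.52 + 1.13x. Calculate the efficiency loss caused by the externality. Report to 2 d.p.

DWL = $5.60

Market equilibrium (private): 55.96 + 2.93x = 84.56 - 3.05x → x_m = 4.7826.
Social marginal cost = private MC + MEC = 59.48 + 4.06x.
Set SMC = demand: 59.48 + 4.06x = 84.56 - 3.05x → x* = 3.5274.
Between x* and x_m the wedge SMC − demand runs linearly from 0 to MEC(x_m), so the loss is a triangle.
DWL = ½ × 1.2552 × 8.9243 = 5.6009.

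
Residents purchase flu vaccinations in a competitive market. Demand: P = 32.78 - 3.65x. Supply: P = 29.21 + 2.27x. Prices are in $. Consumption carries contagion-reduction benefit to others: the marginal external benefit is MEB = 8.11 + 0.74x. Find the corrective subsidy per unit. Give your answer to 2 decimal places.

subsidy = $9.78 per unit

Social marginal benefit = demand + MEB = 40.89 - 2.91x.
Set SMB = MC: 40.89 - 2.91x = 29.21 + 2.27x → x* = 2.2548.
The Pigouvian subsidy equals MEB at x*: 8.11 + 0.74×2.2548 = 9.7786.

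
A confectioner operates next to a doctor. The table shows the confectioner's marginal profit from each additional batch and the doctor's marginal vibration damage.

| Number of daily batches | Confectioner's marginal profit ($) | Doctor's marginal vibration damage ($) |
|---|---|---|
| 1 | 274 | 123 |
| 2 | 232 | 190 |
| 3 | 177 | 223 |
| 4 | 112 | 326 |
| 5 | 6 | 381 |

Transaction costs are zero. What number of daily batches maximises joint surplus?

Bargaining reaches the level where marginal profit last exceeds marginal vibration damage.
That holds through level 2 (232 ≥ 190) but not at 3 (177 < 223).

2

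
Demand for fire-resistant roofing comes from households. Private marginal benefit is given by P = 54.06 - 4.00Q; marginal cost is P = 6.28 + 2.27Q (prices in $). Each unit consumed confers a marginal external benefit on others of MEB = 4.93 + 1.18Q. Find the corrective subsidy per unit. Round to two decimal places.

subsidy = $17.15 per unit

Social marginal benefit = demand + MEB = 58.99 - 2.82Q.
Set SMB = MC: 58.99 - 2.82Q = 6.28 + 2.27Q → Q* = 10.3556.
The Pigouvian subsidy equals MEB at Q*: 4.93 + 1.18×10.3556 = 17.1496.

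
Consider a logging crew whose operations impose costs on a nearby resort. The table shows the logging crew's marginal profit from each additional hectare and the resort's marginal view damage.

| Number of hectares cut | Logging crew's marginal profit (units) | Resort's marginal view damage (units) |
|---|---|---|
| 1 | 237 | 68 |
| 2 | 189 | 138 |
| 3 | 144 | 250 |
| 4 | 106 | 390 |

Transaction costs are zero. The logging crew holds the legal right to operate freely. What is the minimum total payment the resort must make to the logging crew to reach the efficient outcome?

Left alone the logging crew would choose level 4 (marginal profit stays positive).
Efficient level: k* = 2 (marginal profit ≥ marginal view damage through 2).
The resort must at least cover the logging crew's forgone profit from cutting 4→2: 144 + 106 = 250.

250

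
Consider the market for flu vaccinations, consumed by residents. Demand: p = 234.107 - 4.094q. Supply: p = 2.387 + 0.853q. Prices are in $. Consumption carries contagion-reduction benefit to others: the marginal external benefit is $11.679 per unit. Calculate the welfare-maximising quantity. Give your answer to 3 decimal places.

q* = 49.201

Social marginal benefit = demand + MEB = 245.786 - 4.094q.
Set SMB = MC: 245.786 - 4.094q = 2.387 + 0.853q → q* = 49.2013.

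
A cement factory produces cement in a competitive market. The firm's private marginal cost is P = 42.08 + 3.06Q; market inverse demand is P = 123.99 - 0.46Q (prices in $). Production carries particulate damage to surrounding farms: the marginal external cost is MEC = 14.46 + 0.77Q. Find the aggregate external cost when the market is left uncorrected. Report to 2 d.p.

Market equilibrium (private): 42.08 + 3.06Q = 123.99 - 0.46Q → Q_m = 23.2699.
Total external cost = ∫₀^{Q_m} (14.46 + 0.77Q) dQ = 14.46×23.2699 + ½×0.77×23.2699² = 544.9557.

$544.96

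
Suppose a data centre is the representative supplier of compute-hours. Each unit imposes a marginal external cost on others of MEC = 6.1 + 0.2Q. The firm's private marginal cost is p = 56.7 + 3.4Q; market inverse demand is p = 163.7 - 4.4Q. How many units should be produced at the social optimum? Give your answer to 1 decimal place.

Social marginal cost = private MC + MEC = 62.8 + 3.6Q.
Set SMC = demand: 62.8 + 3.6Q = 163.7 - 4.4Q → Q* = 12.6125.

Q* = 12.6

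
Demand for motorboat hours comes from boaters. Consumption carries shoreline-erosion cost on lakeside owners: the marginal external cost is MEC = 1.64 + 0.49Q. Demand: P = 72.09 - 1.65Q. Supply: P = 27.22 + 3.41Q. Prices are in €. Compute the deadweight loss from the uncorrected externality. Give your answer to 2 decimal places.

Market equilibrium (private): 27.22 + 3.41Q = 72.09 - 1.65Q → Q_m = 8.8676.
Social marginal benefit = demand − MEC = 70.45 - 2.14Q.
Set SMB = MC: 70.45 - 2.14Q = 27.22 + 3.41Q → Q* = 7.7892.
The welfare-loss triangle has base |Q_m − Q*| and height MEC(Q_m) (the vertical gap between SMB and MC is zero at Q* and MEC at Q_m).
DWL = ½ × 1.0784 × 5.9851 = 3.2272.

DWL = €3.23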